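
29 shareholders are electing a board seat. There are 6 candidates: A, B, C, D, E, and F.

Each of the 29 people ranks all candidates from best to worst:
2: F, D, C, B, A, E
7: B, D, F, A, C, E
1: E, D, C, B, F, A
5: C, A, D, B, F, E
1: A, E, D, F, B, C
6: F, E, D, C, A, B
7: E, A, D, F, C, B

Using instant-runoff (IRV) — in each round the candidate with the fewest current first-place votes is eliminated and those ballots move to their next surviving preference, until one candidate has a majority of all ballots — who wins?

E

Round 1: A 1, B 7, C 5, D 0, E 8, F 8. D eliminated.
Round 2: A 1, B 7, C 5, E 8, F 8. A eliminated.
Round 3: B 7, C 5, E 9, F 8. C eliminated.
Round 4: B 12, E 9, F 8. F eliminated.
Round 5: B 14, E 15. E has a majority (≥15).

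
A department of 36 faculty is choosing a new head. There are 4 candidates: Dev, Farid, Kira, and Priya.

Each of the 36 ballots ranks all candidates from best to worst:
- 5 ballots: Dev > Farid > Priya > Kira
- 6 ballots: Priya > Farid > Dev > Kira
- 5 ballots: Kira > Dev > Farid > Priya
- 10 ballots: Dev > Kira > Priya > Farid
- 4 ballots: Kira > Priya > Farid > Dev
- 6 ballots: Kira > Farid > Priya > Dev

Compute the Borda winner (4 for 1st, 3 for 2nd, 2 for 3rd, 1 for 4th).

Dev: 5×4 + 6×2 + 5×3 + 10×4 + 4×1 + 6×1 = 97
Farid: 5×3 + 6×3 + 5×2 + 10×1 + 4×2 + 6×3 = 79
Kira: 5×1 + 6×1 + 5×4 + 10×3 + 4×4 + 6×4 = 101
Priya: 5×2 + 6×4 + 5×1 + 10×2 + 4×3 + 6×2 = 83

Kira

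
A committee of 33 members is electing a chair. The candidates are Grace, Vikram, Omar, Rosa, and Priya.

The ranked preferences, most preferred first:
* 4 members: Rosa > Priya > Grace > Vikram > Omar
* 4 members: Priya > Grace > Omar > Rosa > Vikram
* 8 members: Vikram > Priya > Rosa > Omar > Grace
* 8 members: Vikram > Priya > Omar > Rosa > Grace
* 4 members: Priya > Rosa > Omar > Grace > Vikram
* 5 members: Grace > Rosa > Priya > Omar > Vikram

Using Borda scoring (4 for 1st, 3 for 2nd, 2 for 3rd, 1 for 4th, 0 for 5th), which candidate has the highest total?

Grace: 4×2 + 4×3 + 8×0 + 8×0 + 4×1 + 5×4 = 44
Vikram: 4×1 + 4×0 + 8×4 + 8×4 + 4×0 + 5×0 = 68
Omar: 4×0 + 4×2 + 8×1 + 8×2 + 4×2 + 5×1 = 45
Rosa: 4×4 + 4×1 + 8×2 + 8×1 + 4×3 + 5×3 = 71
Priya: 4×3 + 4×4 + 8×3 + 8×3 + 4×4 + 5×2 = 102

Priya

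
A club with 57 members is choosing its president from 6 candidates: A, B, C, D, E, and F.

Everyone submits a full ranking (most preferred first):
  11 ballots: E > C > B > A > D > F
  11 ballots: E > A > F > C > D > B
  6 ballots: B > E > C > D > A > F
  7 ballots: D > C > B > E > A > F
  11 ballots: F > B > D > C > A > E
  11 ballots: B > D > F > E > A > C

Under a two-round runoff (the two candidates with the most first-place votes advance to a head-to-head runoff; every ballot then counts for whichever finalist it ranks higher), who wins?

B

Round 1 first-place votes: A 0, B 17, C 0, D 7, E 22, F 11. E and B advance.
Runoff: E is ranked above B on 22 ballots, B above E on 35.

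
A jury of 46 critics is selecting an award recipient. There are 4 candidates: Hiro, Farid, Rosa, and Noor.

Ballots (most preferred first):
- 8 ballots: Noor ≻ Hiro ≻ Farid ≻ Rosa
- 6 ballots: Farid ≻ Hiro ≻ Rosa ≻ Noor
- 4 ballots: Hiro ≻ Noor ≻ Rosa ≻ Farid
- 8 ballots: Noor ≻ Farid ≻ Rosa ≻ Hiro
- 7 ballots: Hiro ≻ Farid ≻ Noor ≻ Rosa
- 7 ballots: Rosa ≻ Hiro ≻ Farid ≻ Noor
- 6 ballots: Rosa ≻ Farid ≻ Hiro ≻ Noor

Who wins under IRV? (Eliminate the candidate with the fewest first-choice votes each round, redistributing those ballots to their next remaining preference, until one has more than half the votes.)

Hiro

Round 1: Hiro 11, Farid 6, Rosa 13, Noor 16. Farid eliminated.
Round 2: Hiro 17, Rosa 13, Noor 16. Rosa eliminated.
Round 3: Hiro 30, Noor 16. Hiro has a majority (≥24).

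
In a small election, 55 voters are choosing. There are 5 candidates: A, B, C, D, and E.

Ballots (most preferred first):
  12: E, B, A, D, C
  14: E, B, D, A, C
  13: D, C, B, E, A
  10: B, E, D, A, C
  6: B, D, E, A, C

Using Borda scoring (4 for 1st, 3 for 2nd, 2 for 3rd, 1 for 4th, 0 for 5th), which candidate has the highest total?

B

A: 12×2 + 14×1 + 13×0 + 10×1 + 6×1 = 54
B: 12×3 + 14×3 + 13×2 + 10×4 + 6×4 = 168
C: 12×0 + 14×0 + 13×3 + 10×0 + 6×0 = 39
D: 12×1 + 14×2 + 13×4 + 10×2 + 6×3 = 130
E: 12×4 + 14×4 + 13×1 + 10×3 + 6×2 = 159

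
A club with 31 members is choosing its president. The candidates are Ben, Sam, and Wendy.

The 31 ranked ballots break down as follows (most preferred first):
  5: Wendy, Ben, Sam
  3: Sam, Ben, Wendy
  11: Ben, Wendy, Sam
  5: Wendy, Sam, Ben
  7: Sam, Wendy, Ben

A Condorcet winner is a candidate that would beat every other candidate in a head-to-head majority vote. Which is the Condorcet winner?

Wendy

Wendy vs Ben: 17–14
Wendy vs Sam: 21–10
Wendy beats every other candidate.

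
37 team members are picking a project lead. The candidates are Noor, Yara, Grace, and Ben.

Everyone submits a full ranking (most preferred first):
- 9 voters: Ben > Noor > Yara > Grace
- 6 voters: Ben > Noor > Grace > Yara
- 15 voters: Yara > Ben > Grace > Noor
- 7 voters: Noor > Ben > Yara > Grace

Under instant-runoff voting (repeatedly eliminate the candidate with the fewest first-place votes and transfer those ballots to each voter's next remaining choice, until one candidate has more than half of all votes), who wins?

Round 1: Noor 7, Yara 15, Grace 0, Ben 15. Grace eliminated.
Round 2: Noor 7, Yara 15, Ben 15. Noor eliminated.
Round 3: Yara 15, Ben 22. Ben has a majority (≥19).

Ben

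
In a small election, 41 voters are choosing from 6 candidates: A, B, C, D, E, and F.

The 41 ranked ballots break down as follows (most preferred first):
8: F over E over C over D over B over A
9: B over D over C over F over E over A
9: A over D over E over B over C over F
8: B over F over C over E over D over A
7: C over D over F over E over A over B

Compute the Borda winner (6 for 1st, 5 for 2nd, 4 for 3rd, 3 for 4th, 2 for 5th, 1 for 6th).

A: 8×1 + 9×1 + 9×6 + 8×1 + 7×2 = 93
B: 8×2 + 9×6 + 9×3 + 8×6 + 7×1 = 152
C: 8×4 + 9×4 + 9×2 + 8×4 + 7×6 = 160
D: 8×3 + 9×5 + 9×5 + 8×2 + 7×5 = 165
E: 8×5 + 9×2 + 9×4 + 8×3 + 7×3 = 139
F: 8×6 + 9×3 + 9×1 + 8×5 + 7×4 = 152

D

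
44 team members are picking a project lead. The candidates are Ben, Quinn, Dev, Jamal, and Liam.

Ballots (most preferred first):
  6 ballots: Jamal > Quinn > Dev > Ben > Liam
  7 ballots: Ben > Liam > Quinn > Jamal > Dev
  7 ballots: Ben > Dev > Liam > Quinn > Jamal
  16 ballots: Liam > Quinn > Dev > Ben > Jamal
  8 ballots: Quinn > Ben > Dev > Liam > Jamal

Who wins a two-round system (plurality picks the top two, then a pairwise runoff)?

Round 1 first-place votes: Ben 14, Quinn 8, Dev 0, Jamal 6, Liam 16. Liam and Ben advance.
Runoff: Liam is ranked above Ben on 16 ballots, Ben above Liam on 28.

Ben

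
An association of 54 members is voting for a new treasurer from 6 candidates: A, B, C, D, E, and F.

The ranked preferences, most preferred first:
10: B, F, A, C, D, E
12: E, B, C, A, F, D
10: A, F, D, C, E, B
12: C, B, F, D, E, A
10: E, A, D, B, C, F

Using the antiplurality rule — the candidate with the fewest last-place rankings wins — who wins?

C

Last-place votes: A 12, B 10, C 0, D 12, E 10, F 10.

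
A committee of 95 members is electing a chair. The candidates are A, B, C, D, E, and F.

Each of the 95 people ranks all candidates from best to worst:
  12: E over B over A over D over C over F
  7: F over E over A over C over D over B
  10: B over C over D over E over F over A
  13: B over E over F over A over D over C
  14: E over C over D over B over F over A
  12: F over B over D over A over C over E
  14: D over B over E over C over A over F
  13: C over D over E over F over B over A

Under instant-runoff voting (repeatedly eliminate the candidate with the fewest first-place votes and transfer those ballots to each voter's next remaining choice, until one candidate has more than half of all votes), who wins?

Round 1: A 0, B 23, C 13, D 14, E 26, F 19. A eliminated.
Round 2: B 23, C 13, D 14, E 26, F 19. C eliminated.
Round 3: B 23, D 27, E 26, F 19. F eliminated.
Round 4: B 35, D 27, E 33. D eliminated.
Round 5: B 49, E 46. B has a majority (≥48).

B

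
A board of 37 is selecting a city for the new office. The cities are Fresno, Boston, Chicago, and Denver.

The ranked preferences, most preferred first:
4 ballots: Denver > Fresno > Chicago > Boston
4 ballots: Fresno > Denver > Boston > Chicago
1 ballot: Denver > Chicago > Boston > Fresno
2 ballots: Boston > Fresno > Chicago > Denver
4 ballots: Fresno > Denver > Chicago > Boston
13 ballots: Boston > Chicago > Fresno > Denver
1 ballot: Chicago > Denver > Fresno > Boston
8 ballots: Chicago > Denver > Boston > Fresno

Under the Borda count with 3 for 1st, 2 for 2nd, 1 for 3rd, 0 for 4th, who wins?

Fresno: 4×2 + 4×3 + 1×0 + 2×2 + 4×3 + 13×1 + 1×1 + 8×0 = 50
Boston: 4×0 + 4×1 + 1×1 + 2×3 + 4×0 + 13×3 + 1×0 + 8×1 = 58
Chicago: 4×1 + 4×0 + 1×2 + 2×1 + 4×1 + 13×2 + 1×3 + 8×3 = 65
Denver: 4×3 + 4×2 + 1×3 + 2×0 + 4×2 + 13×0 + 1×2 + 8×2 = 49

Chicago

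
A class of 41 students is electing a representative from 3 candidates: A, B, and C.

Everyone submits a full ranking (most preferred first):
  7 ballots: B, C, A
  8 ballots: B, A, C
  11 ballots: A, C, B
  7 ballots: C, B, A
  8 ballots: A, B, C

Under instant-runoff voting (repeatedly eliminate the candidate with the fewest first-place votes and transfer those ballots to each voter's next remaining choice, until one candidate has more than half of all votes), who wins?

B

Round 1: A 19, B 15, C 7. C eliminated.
Round 2: A 19, B 22. B has a majority (≥21).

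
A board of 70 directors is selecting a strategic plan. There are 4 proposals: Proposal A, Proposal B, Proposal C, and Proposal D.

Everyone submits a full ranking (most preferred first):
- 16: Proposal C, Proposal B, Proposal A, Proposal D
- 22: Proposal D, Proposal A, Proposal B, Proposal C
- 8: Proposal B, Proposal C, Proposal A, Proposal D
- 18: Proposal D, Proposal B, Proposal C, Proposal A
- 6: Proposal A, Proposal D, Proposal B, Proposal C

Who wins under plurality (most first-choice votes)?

Proposal D

First-place votes: Proposal A 6, Proposal B 8, Proposal C 16, Proposal D 40.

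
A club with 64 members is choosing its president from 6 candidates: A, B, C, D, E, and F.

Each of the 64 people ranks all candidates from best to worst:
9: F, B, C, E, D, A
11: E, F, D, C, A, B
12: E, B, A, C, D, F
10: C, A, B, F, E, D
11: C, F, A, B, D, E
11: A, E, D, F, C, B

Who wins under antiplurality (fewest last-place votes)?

Last-place votes: A 9, B 22, C 0, D 10, E 11, F 12.

C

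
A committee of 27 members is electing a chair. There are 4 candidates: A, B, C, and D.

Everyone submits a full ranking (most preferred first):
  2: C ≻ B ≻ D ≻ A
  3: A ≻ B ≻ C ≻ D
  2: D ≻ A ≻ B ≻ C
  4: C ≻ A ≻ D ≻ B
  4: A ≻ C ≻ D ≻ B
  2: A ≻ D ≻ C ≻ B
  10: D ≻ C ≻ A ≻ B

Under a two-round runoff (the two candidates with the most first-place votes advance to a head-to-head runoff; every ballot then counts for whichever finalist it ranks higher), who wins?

Round 1 first-place votes: A 9, B 0, C 6, D 12. D and A advance.
Runoff: D is ranked above A on 14 ballots, A above D on 13.

D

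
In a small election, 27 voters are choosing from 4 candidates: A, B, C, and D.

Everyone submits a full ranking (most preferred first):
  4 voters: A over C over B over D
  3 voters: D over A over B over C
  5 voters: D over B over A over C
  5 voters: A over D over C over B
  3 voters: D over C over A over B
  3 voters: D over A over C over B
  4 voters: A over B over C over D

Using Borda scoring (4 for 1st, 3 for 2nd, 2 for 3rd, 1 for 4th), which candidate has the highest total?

A

A: 4×4 + 3×3 + 5×2 + 5×4 + 3×2 + 3×3 + 4×4 = 86
B: 4×2 + 3×2 + 5×3 + 5×1 + 3×1 + 3×1 + 4×3 = 52
C: 4×3 + 3×1 + 5×1 + 5×2 + 3×3 + 3×2 + 4×2 = 53
D: 4×1 + 3×4 + 5×4 + 5×3 + 3×4 + 3×4 + 4×1 = 79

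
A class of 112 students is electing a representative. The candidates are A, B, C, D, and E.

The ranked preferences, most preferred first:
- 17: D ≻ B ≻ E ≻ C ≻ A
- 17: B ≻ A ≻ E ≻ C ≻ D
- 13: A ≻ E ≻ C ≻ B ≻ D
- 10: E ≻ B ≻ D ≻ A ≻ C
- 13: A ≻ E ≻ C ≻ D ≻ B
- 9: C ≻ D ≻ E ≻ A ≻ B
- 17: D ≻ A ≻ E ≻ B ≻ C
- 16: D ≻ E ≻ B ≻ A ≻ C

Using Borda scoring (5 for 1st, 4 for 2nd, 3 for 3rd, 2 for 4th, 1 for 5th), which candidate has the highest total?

E

A: 17×1 + 17×4 + 13×5 + 10×2 + 13×5 + 9×2 + 17×4 + 16×2 = 353
B: 17×4 + 17×5 + 13×2 + 10×4 + 13×1 + 9×1 + 17×2 + 16×3 = 323
C: 17×2 + 17×2 + 13×3 + 10×1 + 13×3 + 9×5 + 17×1 + 16×1 = 234
D: 17×5 + 17×1 + 13×1 + 10×3 + 13×2 + 9×4 + 17×5 + 16×5 = 372
E: 17×3 + 17×3 + 13×4 + 10×5 + 13×4 + 9×3 + 17×3 + 16×4 = 398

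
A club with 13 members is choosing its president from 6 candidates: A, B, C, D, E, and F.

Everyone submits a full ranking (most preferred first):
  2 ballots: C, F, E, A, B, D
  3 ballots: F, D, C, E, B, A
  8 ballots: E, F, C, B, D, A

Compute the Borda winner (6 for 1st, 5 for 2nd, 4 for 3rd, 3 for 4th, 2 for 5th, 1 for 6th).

F

A: 2×3 + 3×1 + 8×1 = 17
B: 2×2 + 3×2 + 8×3 = 34
C: 2×6 + 3×4 + 8×4 = 56
D: 2×1 + 3×5 + 8×2 = 33
E: 2×4 + 3×3 + 8×6 = 65
F: 2×5 + 3×6 + 8×5 = 68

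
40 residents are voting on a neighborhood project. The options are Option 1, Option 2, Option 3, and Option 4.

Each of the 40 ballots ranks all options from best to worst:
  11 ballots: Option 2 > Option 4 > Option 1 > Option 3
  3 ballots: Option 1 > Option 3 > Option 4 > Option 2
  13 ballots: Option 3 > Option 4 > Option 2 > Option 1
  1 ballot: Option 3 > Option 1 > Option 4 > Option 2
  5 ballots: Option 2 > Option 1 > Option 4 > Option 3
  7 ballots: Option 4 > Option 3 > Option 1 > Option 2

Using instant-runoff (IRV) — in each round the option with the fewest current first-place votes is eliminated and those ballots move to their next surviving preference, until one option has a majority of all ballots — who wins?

Round 1: Option 1 3, Option 2 16, Option 3 14, Option 4 7. Option 1 eliminated.
Round 2: Option 2 16, Option 3 17, Option 4 7. Option 4 eliminated.
Round 3: Option 2 16, Option 3 24. Option 3 has a majority (≥21).

Option 3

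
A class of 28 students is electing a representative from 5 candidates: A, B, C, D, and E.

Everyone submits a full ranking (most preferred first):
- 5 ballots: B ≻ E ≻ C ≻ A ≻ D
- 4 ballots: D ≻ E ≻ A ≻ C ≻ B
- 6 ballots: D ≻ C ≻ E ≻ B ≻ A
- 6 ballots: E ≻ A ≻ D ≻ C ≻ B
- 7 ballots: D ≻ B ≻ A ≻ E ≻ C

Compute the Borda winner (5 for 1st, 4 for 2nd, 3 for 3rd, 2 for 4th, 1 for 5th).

D

A: 5×2 + 4×3 + 6×1 + 6×4 + 7×3 = 73
B: 5×5 + 4×1 + 6×2 + 6×1 + 7×4 = 75
C: 5×3 + 4×2 + 6×4 + 6×2 + 7×1 = 66
D: 5×1 + 4×5 + 6×5 + 6×3 + 7×5 = 108
E: 5×4 + 4×4 + 6×3 + 6×5 + 7×2 = 98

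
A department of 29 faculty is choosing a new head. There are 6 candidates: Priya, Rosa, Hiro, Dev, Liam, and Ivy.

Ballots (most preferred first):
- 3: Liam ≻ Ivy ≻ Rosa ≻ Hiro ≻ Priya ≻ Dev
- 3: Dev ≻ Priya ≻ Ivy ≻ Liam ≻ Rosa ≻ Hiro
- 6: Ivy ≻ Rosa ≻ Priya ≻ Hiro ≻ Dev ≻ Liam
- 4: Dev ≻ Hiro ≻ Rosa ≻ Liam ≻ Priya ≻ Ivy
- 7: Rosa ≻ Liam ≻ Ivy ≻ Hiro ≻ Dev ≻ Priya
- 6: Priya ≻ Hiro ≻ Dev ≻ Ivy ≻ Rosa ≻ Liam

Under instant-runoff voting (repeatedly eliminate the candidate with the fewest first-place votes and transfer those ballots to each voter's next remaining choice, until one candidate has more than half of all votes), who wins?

Ivy

Round 1: Priya 6, Rosa 7, Hiro 0, Dev 7, Liam 3, Ivy 6. Hiro eliminated.
Round 2: Priya 6, Rosa 7, Dev 7, Liam 3, Ivy 6. Liam eliminated.
Round 3: Priya 6, Rosa 7, Dev 7, Ivy 9. Priya eliminated.
Round 4: Rosa 7, Dev 13, Ivy 9. Rosa eliminated.
Round 5: Dev 13, Ivy 16. Ivy has a majority (≥15).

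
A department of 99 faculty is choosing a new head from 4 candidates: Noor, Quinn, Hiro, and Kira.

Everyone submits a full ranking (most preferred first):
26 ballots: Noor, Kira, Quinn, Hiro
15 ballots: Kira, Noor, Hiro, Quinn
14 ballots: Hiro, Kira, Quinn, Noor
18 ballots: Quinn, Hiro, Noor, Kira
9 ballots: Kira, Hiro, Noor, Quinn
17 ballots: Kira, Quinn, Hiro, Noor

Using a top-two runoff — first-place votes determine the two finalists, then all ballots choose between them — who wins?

Round 1 first-place votes: Noor 26, Quinn 18, Hiro 14, Kira 41. Kira and Noor advance.
Runoff: Kira is ranked above Noor on 55 ballots, Noor above Kira on 44.

Kira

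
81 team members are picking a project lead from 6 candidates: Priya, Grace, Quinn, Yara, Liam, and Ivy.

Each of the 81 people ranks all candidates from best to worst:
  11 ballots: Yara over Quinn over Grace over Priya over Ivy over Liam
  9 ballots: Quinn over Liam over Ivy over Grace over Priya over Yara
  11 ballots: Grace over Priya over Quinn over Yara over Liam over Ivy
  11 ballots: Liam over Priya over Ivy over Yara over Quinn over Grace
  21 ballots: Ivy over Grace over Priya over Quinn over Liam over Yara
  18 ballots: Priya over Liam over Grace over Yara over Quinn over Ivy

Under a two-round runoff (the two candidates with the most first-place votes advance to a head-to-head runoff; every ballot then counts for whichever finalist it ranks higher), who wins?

Round 1 first-place votes: Priya 18, Grace 11, Quinn 9, Yara 11, Liam 11, Ivy 21. Ivy and Priya advance.
Runoff: Ivy is ranked above Priya on 30 ballots, Priya above Ivy on 51.

Priya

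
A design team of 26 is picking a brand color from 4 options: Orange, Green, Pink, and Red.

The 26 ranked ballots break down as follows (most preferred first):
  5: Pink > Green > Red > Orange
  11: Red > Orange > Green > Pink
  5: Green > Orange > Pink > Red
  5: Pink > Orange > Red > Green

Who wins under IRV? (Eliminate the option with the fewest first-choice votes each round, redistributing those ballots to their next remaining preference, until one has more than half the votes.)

Round 1: Orange 0, Green 5, Pink 10, Red 11. Orange eliminated.
Round 2: Green 5, Pink 10, Red 11. Green eliminated.
Round 3: Pink 15, Red 11. Pink has a majority (≥14).

Pink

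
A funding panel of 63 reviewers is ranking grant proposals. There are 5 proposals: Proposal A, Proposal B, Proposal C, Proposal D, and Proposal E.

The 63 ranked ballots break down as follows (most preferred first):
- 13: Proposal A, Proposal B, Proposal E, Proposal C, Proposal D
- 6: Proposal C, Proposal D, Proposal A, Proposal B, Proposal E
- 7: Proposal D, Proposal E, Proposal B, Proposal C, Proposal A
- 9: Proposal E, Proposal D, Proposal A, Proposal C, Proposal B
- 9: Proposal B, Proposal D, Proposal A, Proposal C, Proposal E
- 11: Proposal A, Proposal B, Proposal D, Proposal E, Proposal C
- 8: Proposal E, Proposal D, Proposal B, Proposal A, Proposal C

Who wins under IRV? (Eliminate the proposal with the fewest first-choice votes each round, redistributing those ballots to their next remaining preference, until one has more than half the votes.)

Proposal D

Round 1: Proposal A 24, Proposal B 9, Proposal C 6, Proposal D 7, Proposal E 17. Proposal C eliminated.
Round 2: Proposal A 24, Proposal B 9, Proposal D 13, Proposal E 17. Proposal B eliminated.
Round 3: Proposal A 24, Proposal D 22, Proposal E 17. Proposal E eliminated.
Round 4: Proposal A 24, Proposal D 39. Proposal D has a majority (≥32).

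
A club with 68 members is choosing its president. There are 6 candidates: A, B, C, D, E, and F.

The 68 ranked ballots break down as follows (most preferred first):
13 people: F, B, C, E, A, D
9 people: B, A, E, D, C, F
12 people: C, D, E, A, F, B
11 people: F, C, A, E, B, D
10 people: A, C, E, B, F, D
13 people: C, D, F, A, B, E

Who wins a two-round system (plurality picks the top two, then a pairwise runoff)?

C

Round 1 first-place votes: A 10, B 9, C 25, D 0, E 0, F 24. C and F advance.
Runoff: C is ranked above F on 44 ballots, F above C on 24.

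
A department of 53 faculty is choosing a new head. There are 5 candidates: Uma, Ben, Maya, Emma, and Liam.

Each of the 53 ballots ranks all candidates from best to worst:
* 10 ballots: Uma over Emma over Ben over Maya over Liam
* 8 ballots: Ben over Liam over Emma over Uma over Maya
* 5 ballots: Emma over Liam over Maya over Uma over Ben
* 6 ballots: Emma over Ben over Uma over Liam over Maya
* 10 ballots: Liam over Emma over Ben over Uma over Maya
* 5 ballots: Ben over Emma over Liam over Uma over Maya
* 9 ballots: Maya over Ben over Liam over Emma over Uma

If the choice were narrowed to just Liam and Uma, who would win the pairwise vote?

Liam

Liam is ranked above Uma on 37 ballots; Uma above Liam on 16.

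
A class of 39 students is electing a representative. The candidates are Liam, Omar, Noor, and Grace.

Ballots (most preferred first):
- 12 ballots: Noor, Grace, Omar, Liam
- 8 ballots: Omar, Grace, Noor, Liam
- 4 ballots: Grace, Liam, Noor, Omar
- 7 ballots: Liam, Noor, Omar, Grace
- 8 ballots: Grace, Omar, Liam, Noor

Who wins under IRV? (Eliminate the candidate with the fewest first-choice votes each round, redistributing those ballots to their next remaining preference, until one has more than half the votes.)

Grace

Round 1: Liam 7, Omar 8, Noor 12, Grace 12. Liam eliminated.
Round 2: Omar 8, Noor 19, Grace 12. Omar eliminated.
Round 3: Noor 19, Grace 20. Grace has a majority (≥20).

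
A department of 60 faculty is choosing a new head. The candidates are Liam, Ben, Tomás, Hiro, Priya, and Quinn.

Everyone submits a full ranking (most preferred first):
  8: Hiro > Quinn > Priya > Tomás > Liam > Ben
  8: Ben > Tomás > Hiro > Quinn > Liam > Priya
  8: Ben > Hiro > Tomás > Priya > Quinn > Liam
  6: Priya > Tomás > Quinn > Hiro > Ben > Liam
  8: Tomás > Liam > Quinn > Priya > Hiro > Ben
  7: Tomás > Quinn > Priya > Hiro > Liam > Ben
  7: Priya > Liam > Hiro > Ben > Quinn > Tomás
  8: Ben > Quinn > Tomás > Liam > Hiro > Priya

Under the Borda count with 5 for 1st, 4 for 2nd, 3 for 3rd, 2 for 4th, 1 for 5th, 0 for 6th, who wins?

Liam: 8×1 + 8×1 + 8×0 + 6×0 + 8×4 + 7×1 + 7×4 + 8×2 = 99
Ben: 8×0 + 8×5 + 8×5 + 6×1 + 8×0 + 7×0 + 7×2 + 8×5 = 140
Tomás: 8×2 + 8×4 + 8×3 + 6×4 + 8×5 + 7×5 + 7×0 + 8×3 = 195
Hiro: 8×5 + 8×3 + 8×4 + 6×2 + 8×1 + 7×2 + 7×3 + 8×1 = 159
Priya: 8×3 + 8×0 + 8×2 + 6×5 + 8×2 + 7×3 + 7×5 + 8×0 = 142
Quinn: 8×4 + 8×2 + 8×1 + 6×3 + 8×3 + 7×4 + 7×1 + 8×4 = 165

Tomás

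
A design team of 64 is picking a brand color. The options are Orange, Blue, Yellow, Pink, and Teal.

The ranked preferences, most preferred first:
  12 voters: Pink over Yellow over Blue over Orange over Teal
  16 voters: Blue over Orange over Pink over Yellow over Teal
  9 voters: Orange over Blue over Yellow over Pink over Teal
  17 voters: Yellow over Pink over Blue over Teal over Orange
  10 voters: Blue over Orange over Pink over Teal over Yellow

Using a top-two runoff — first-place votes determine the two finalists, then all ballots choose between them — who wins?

Round 1 first-place votes: Orange 9, Blue 26, Yellow 17, Pink 12, Teal 0. Blue and Yellow advance.
Runoff: Blue is ranked above Yellow on 35 ballots, Yellow above Blue on 29.

Blue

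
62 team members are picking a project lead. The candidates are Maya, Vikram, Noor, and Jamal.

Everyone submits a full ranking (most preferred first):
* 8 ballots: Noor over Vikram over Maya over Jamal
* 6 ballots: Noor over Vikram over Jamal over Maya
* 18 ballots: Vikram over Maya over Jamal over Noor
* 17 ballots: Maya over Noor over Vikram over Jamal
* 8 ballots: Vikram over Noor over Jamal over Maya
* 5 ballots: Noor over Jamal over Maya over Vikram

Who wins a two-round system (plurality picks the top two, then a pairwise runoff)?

Round 1 first-place votes: Maya 17, Vikram 26, Noor 19, Jamal 0. Vikram and Noor advance.
Runoff: Vikram is ranked above Noor on 26 ballots, Noor above Vikram on 36.

Noor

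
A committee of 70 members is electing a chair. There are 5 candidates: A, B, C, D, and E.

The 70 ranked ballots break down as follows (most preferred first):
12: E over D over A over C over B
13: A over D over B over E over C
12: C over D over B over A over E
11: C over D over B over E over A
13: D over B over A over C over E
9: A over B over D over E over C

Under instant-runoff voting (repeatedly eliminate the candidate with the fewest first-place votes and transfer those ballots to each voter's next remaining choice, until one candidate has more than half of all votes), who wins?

Round 1: A 22, B 0, C 23, D 13, E 12. B eliminated.
Round 2: A 22, C 23, D 13, E 12. E eliminated.
Round 3: A 22, C 23, D 25. A eliminated.
Round 4: C 23, D 47. D has a majority (≥36).

D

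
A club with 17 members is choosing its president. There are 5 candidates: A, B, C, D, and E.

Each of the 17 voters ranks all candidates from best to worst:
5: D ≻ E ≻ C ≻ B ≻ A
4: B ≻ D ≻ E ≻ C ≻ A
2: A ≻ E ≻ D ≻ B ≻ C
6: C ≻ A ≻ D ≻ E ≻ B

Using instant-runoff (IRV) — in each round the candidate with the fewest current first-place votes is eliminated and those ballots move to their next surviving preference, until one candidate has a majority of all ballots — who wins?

Round 1: A 2, B 4, C 6, D 5, E 0. E eliminated.
Round 2: A 2, B 4, C 6, D 5. A eliminated.
Round 3: B 4, C 6, D 7. B eliminated.
Round 4: C 6, D 11. D has a majority (≥9).

D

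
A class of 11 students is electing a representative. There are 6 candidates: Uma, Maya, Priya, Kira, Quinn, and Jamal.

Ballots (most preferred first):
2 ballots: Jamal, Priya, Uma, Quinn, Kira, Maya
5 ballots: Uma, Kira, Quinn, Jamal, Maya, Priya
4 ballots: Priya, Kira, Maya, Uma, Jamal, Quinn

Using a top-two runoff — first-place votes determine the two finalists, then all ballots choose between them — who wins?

Round 1 first-place votes: Uma 5, Maya 0, Priya 4, Kira 0, Quinn 0, Jamal 2. Uma and Priya advance.
Runoff: Uma is ranked above Priya on 5 ballots, Priya above Uma on 6.

Priya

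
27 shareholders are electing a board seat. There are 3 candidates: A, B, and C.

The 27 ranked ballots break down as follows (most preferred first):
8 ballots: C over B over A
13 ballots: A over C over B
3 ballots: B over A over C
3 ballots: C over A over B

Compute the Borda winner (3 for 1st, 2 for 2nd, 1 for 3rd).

A: 8×1 + 13×3 + 3×2 + 3×2 = 59
B: 8×2 + 13×1 + 3×3 + 3×1 = 41
C: 8×3 + 13×2 + 3×1 + 3×3 = 62

C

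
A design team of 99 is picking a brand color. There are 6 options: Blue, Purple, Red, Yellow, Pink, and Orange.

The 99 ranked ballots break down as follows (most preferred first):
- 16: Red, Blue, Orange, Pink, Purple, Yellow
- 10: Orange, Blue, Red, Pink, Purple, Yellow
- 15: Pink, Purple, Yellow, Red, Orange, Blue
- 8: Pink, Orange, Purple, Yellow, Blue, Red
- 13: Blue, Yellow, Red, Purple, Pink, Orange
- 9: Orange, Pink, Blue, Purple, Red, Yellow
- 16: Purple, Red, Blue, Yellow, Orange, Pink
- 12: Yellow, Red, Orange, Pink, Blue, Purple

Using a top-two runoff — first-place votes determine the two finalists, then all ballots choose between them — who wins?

Round 1 first-place votes: Blue 13, Purple 16, Red 16, Yellow 12, Pink 23, Orange 19. Pink and Orange advance.
Runoff: Pink is ranked above Orange on 36 ballots, Orange above Pink on 63.

Orange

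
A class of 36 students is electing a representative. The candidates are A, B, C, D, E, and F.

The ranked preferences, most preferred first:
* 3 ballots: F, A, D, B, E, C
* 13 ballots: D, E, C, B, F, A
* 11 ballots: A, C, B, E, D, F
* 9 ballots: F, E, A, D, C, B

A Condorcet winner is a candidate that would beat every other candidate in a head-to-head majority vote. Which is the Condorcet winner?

E vs A: 22–14
E vs B: 22–14
E vs C: 25–11
E vs D: 20–16
E vs F: 24–12
E beats every other candidate.

E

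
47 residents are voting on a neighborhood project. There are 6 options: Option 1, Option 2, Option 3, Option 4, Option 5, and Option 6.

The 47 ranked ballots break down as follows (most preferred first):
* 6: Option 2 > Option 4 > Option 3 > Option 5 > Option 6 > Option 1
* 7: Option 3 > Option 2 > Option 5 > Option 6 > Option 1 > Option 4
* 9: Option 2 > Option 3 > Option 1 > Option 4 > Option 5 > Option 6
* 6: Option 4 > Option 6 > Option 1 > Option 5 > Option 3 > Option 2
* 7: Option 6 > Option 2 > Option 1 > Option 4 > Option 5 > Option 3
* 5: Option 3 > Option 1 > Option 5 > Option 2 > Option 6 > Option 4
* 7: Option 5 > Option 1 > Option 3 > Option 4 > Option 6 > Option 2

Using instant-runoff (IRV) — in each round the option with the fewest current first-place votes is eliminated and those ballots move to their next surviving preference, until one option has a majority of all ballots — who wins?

Option 3

Round 1: Option 1 0, Option 2 15, Option 3 12, Option 4 6, Option 5 7, Option 6 7. Option 1 eliminated.
Round 2: Option 2 15, Option 3 12, Option 4 6, Option 5 7, Option 6 7. Option 4 eliminated.
Round 3: Option 2 15, Option 3 12, Option 5 7, Option 6 13. Option 5 eliminated.
Round 4: Option 2 15, Option 3 19, Option 6 13. Option 6 eliminated.
Round 5: Option 2 22, Option 3 25. Option 3 has a majority (≥24).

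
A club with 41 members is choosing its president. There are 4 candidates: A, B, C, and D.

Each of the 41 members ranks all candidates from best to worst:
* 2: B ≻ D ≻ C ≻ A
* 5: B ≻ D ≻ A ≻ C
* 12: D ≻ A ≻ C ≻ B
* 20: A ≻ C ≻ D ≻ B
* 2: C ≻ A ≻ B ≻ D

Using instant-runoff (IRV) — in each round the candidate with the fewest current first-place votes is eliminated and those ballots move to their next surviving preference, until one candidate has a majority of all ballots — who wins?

Round 1: A 20, B 7, C 2, D 12. C eliminated.
Round 2: A 22, B 7, D 12. A has a majority (≥21).

A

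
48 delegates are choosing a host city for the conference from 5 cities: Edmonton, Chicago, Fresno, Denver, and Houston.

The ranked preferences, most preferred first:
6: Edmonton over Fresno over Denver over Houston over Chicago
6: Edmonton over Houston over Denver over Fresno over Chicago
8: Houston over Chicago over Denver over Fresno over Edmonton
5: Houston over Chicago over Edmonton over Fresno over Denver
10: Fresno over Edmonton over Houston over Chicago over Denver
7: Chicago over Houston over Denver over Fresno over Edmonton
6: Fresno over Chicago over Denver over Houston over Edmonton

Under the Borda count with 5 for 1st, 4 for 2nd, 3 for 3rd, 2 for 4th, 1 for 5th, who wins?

Houston

Edmonton: 6×5 + 6×5 + 8×1 + 5×3 + 10×4 + 7×1 + 6×1 = 136
Chicago: 6×1 + 6×1 + 8×4 + 5×4 + 10×2 + 7×5 + 6×4 = 143
Fresno: 6×4 + 6×2 + 8×2 + 5×2 + 10×5 + 7×2 + 6×5 = 156
Denver: 6×3 + 6×3 + 8×3 + 5×1 + 10×1 + 7×3 + 6×3 = 114
Houston: 6×2 + 6×4 + 8×5 + 5×5 + 10×3 + 7×4 + 6×2 = 171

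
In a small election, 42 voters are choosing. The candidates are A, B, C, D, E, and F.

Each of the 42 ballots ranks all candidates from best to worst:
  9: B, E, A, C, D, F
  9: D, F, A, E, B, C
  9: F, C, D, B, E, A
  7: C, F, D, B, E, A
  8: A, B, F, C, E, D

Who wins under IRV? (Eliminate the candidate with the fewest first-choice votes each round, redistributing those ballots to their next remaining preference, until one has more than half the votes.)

Round 1: A 8, B 9, C 7, D 9, E 0, F 9. E eliminated.
Round 2: A 8, B 9, C 7, D 9, F 9. C eliminated.
Round 3: A 8, B 9, D 9, F 16. A eliminated.
Round 4: B 17, D 9, F 16. D eliminated.
Round 5: B 17, F 25. F has a majority (≥22).

F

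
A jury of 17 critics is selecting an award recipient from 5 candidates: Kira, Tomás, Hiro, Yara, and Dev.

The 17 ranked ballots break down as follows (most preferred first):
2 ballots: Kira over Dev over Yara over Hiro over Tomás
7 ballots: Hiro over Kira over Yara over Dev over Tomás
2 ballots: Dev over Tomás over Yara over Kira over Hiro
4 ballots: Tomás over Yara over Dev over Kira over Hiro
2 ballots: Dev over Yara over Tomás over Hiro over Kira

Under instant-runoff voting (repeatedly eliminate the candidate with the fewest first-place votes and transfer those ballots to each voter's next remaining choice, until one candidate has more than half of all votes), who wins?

Dev

Round 1: Kira 2, Tomás 4, Hiro 7, Yara 0, Dev 4. Yara eliminated.
Round 2: Kira 2, Tomás 4, Hiro 7, Dev 4. Kira eliminated.
Round 3: Tomás 4, Hiro 7, Dev 6. Tomás eliminated.
Round 4: Hiro 7, Dev 10. Dev has a majority (≥9).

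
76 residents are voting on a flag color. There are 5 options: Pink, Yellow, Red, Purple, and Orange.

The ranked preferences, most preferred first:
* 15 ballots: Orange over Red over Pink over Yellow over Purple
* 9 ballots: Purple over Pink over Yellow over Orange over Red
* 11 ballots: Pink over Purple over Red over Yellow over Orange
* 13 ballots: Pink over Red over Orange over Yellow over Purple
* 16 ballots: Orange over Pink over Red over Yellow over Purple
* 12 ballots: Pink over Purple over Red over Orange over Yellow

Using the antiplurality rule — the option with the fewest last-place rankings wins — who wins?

Pink

Last-place votes: Pink 0, Yellow 12, Red 9, Purple 44, Orange 11.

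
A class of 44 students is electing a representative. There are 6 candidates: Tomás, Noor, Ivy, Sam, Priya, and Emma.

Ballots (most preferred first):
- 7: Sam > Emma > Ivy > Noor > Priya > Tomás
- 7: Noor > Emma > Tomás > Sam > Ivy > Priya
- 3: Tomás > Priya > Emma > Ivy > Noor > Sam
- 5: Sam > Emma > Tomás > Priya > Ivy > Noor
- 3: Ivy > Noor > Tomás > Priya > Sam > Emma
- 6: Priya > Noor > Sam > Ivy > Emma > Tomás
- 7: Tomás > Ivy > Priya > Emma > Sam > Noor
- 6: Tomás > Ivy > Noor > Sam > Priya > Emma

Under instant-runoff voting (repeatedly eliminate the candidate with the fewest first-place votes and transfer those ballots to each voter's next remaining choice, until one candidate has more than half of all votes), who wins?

Noor

Round 1: Tomás 16, Noor 7, Ivy 3, Sam 12, Priya 6, Emma 0. Emma eliminated.
Round 2: Tomás 16, Noor 7, Ivy 3, Sam 12, Priya 6. Ivy eliminated.
Round 3: Tomás 16, Noor 10, Sam 12, Priya 6. Priya eliminated.
Round 4: Tomás 16, Noor 16, Sam 12. Sam eliminated.
Round 5: Tomás 21, Noor 23. Noor has a majority (≥23).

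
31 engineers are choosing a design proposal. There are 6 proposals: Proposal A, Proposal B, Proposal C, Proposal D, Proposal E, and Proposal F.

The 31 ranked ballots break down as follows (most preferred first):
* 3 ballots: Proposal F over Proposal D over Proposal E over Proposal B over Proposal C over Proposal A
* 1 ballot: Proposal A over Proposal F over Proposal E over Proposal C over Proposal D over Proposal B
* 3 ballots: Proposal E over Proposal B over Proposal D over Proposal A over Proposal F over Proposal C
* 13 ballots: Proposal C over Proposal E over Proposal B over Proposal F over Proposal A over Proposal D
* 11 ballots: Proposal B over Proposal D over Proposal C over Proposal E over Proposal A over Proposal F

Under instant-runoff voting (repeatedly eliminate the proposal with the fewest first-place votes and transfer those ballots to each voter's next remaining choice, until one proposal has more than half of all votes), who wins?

Proposal B

Round 1: Proposal A 1, Proposal B 11, Proposal C 13, Proposal D 0, Proposal E 3, Proposal F 3. Proposal D eliminated.
Round 2: Proposal A 1, Proposal B 11, Proposal C 13, Proposal E 3, Proposal F 3. Proposal A eliminated.
Round 3: Proposal B 11, Proposal C 13, Proposal E 3, Proposal F 4. Proposal E eliminated.
Round 4: Proposal B 14, Proposal C 13, Proposal F 4. Proposal F eliminated.
Round 5: Proposal B 17, Proposal C 14. Proposal B has a majority (≥16).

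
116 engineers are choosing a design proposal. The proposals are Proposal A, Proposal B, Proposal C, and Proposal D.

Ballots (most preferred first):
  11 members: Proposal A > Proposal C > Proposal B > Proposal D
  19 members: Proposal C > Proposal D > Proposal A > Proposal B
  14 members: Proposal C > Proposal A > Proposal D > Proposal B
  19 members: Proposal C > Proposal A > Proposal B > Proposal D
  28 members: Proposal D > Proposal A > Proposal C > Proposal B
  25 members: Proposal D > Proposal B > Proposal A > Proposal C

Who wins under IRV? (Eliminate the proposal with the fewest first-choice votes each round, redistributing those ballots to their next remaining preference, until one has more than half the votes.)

Proposal C

Round 1: Proposal A 11, Proposal B 0, Proposal C 52, Proposal D 53. Proposal B eliminated.
Round 2: Proposal A 11, Proposal C 52, Proposal D 53. Proposal A eliminated.
Round 3: Proposal C 63, Proposal D 53. Proposal C has a majority (≥59).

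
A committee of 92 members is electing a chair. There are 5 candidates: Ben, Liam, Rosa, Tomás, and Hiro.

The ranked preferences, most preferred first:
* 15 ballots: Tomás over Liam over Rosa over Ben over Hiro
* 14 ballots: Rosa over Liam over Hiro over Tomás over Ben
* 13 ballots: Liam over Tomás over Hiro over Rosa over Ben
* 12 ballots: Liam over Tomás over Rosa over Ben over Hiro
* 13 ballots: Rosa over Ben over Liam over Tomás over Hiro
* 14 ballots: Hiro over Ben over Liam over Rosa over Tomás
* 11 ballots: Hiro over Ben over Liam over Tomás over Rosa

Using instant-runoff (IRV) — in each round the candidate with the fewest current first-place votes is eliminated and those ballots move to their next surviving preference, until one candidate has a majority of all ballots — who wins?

Liam

Round 1: Ben 0, Liam 25, Rosa 27, Tomás 15, Hiro 25. Ben eliminated.
Round 2: Liam 25, Rosa 27, Tomás 15, Hiro 25. Tomás eliminated.
Round 3: Liam 40, Rosa 27, Hiro 25. Hiro eliminated.
Round 4: Liam 65, Rosa 27. Liam has a majority (≥47).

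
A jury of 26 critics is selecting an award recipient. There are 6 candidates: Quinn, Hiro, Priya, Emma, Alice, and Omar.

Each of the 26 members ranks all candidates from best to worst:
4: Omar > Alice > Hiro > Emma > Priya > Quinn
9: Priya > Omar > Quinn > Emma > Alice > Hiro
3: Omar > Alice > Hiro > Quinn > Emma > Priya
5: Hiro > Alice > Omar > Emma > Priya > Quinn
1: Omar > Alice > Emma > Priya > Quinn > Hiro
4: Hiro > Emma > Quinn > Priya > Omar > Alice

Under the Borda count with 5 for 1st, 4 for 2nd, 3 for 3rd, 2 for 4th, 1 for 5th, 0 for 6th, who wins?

Quinn: 4×0 + 9×3 + 3×2 + 5×0 + 1×1 + 4×3 = 46
Hiro: 4×3 + 9×0 + 3×3 + 5×5 + 1×0 + 4×5 = 66
Priya: 4×1 + 9×5 + 3×0 + 5×1 + 1×2 + 4×2 = 64
Emma: 4×2 + 9×2 + 3×1 + 5×2 + 1×3 + 4×4 = 58
Alice: 4×4 + 9×1 + 3×4 + 5×4 + 1×4 + 4×0 = 61
Omar: 4×5 + 9×4 + 3×5 + 5×3 + 1×5 + 4×1 = 95

Omar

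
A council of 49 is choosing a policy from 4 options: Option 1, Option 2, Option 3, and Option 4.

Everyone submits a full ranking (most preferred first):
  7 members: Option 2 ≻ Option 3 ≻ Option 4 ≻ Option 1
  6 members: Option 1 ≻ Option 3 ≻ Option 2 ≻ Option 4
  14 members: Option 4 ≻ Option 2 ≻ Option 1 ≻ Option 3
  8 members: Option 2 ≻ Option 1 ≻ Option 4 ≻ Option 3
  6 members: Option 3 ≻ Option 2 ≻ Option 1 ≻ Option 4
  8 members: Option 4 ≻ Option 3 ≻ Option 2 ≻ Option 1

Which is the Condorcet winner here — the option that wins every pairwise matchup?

Option 2 vs Option 1: 43–6
Option 2 vs Option 3: 29–20
Option 2 vs Option 4: 27–22
Option 2 beats every other option.

Option 2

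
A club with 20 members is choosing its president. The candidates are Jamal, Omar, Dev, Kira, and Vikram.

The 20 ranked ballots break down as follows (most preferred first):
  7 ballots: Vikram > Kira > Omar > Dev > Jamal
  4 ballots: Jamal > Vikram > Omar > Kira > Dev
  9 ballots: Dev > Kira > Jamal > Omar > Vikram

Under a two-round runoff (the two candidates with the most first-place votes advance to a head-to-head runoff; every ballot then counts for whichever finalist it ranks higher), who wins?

Round 1 first-place votes: Jamal 4, Omar 0, Dev 9, Kira 0, Vikram 7. Dev and Vikram advance.
Runoff: Dev is ranked above Vikram on 9 ballots, Vikram above Dev on 11.

Vikram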